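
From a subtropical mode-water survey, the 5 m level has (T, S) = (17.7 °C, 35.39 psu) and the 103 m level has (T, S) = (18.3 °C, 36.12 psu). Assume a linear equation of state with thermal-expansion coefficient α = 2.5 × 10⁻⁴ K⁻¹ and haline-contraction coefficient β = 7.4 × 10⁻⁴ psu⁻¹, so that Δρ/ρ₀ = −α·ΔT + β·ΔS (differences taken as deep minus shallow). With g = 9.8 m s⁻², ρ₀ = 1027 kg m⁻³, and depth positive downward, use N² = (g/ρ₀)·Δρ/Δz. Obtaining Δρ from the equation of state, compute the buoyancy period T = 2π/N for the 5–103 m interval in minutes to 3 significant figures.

16.8 min

ΔT = +0.6 K, ΔS = +0.73 psu (deep − shallow).
Δρ/ρ₀ = −αΔT + βΔS = -1.50 × 10⁻⁴ + 5.402 × 10⁻⁴ = 3.902 × 10⁻⁴, so Δρ ≈ 0.4007 kg m⁻³.
N² = (g/ρ₀)·Δρ/Δz = g·(Δρ/ρ₀)/Δz = 9.8 × 3.902 × 10⁻⁴ / 98 = 3.9020 × 10⁻⁵ s⁻².
N = √(3.9020 × 10⁻⁵) = 6.2466 × 10⁻³ rad s⁻¹ → T = 2π/N = 1.0059 × 10³ s = 16.765 min ≈ 16.8 min.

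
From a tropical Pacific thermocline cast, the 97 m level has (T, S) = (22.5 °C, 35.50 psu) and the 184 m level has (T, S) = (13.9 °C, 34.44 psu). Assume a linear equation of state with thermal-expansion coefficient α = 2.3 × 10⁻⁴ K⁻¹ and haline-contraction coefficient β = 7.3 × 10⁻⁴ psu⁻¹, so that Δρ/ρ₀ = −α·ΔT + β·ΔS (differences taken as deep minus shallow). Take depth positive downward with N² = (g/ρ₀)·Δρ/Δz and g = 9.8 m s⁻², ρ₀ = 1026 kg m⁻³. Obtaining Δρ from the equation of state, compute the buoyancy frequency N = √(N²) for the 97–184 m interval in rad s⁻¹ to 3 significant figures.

0.0116 rad s⁻¹

ΔT = -8.6 K, ΔS = -1.06 psu (deep − shallow).
Δρ/ρ₀ = −αΔT + βΔS = 1.978 × 10⁻³ − 7.738 × 10⁻⁴ = 1.2042 × 10⁻³, so Δρ ≈ 1.236 kg m⁻³.
N² = (g/ρ₀)·Δρ/Δz = g·(Δρ/ρ₀)/Δz = 9.8 × 1.2042 × 10⁻³ / 87 = 1.3565 × 10⁻⁴ s⁻².
N = √(1.3565 × 10⁻⁴) = 0.011647 rad s⁻¹ ≈ 0.0116 rad s⁻¹.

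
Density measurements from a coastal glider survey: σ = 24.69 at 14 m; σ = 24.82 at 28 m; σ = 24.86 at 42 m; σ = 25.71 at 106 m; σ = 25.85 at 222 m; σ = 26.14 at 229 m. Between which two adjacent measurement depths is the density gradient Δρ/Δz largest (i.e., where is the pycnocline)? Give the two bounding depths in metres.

Compute the density gradient over each adjacent pair:
  14–28 m: Δρ/Δz = 0.13/14 = 9.3 × 10⁻³ kg m⁻⁴
  28–42 m: Δρ/Δz = 0.04/14 = 2.9 × 10⁻³ kg m⁻⁴
  42–106 m: Δρ/Δz = 0.85/64 = 0.013 kg m⁻⁴
  106–222 m: Δρ/Δz = 0.14/116 = 1.2 × 10⁻³ kg m⁻⁴
  222–229 m: Δρ/Δz = 0.29/7 = 0.041 kg m⁻⁴
The largest gradient is in the 222–229 m interval — the pycnocline.

222–229 m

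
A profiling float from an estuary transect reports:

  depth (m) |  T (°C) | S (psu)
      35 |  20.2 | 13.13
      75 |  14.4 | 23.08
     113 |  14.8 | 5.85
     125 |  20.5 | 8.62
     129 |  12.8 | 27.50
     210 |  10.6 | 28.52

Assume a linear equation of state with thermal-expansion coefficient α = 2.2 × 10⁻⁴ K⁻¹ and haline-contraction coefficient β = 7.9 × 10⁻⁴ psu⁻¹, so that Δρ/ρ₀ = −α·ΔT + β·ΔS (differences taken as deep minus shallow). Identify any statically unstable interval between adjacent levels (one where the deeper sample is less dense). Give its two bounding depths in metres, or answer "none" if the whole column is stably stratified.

75–113 m

Evaluate Δρ/ρ₀ = −αΔT + βΔS across each adjacent pair:
  35–75 m: −αΔT+βΔS = −(2.2 × 10⁻⁴)(-5.8)+(7.9 × 10⁻⁴)(+9.95) = 9.1 × 10⁻³ → stable
  75–113 m: −αΔT+βΔS = −(2.2 × 10⁻⁴)(+0.4)+(7.9 × 10⁻⁴)(-17.23) = -0.014 → UNSTABLE
  113–125 m: −αΔT+βΔS = −(2.2 × 10⁻⁴)(+5.7)+(7.9 × 10⁻⁴)(+2.77) = 9.3 × 10⁻⁴ → stable
  125–129 m: −αΔT+βΔS = −(2.2 × 10⁻⁴)(-7.7)+(7.9 × 10⁻⁴)(+18.88) = 0.017 → stable
  129–210 m: −αΔT+βΔS = −(2.2 × 10⁻⁴)(-2.2)+(7.9 × 10⁻⁴)(+1.02) = 1.3 × 10⁻³ → stable
The 75–113 m interval has Δρ < 0: lighter water underlies denser water.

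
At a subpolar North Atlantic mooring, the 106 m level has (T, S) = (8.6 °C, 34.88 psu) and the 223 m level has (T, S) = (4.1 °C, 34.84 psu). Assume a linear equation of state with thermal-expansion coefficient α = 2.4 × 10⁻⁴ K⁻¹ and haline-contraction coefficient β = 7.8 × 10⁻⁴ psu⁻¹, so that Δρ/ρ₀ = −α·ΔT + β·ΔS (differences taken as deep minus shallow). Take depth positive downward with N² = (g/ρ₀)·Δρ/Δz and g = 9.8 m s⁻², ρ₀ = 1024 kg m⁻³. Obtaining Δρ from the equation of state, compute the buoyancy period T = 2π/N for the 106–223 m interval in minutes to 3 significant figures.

ΔT = -4.5 K, ΔS = -0.04 psu (deep − shallow).
Δρ/ρ₀ = −αΔT + βΔS = 1.08 × 10⁻³ − 3.12 × 10⁻⁵ = 1.0488 × 10⁻³, so Δρ ≈ 1.074 kg m⁻³.
N² = (g/ρ₀)·Δρ/Δz = g·(Δρ/ρ₀)/Δz = 9.8 × 1.0488 × 10⁻³ / 117 = 8.7848 × 10⁻⁵ s⁻².
N = √(8.7848 × 10⁻⁵) = 9.3727 × 10⁻³ rad s⁻¹ → T = 2π/N = 670.37 s = 11.173 min ≈ 11.2 min.

11.2 min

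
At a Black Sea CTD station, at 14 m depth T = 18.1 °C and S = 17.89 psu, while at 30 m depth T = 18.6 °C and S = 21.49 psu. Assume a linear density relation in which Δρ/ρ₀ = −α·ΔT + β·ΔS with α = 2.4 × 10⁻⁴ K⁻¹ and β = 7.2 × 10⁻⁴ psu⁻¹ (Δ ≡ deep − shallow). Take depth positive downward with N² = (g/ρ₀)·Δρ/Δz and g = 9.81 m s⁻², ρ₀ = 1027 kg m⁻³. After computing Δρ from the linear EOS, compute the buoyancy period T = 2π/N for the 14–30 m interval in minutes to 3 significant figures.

2.69 min

ΔT = +0.5 K, ΔS = +3.60 psu (deep − shallow).
Δρ/ρ₀ = −αΔT + βΔS = -1.20 × 10⁻⁴ + 2.592 × 10⁻³ = 2.472 × 10⁻³, so Δρ ≈ 2.539 kg m⁻³.
N² = (g/ρ₀)·Δρ/Δz = g·(Δρ/ρ₀)/Δz = 9.81 × 2.472 × 10⁻³ / 16 = 1.5156 × 10⁻³ s⁻².
N = √(1.5156 × 10⁻³) = 0.038931 rad s⁻¹ → T = 2π/N = 161.39 s = 2.6898 min ≈ 2.69 min.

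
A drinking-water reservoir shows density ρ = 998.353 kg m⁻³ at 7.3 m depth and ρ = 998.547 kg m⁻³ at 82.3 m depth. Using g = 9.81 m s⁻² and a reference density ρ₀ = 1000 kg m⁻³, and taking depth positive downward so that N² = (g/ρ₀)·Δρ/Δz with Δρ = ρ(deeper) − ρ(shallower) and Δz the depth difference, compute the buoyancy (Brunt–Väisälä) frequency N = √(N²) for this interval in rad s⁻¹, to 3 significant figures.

5.04 × 10⁻³ rad s⁻¹

Δρ = 998.547 − 998.353 = 0.194 kg m⁻³ over Δz = 82.3 − 7.3 = 75 m.
N² = (9.81/1000) × (0.194/75) = 2.5375 × 10⁻⁵ s⁻².
N = √(2.5375 × 10⁻⁵) = 5.0374 × 10⁻³ rad s⁻¹ ≈ 5.04 × 10⁻³ rad s⁻¹.
N² > 0, so the interval is statically stable.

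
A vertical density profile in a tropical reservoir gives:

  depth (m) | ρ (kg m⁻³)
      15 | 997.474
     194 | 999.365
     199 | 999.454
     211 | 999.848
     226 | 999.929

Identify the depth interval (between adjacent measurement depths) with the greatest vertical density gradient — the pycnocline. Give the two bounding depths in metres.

Compute the density gradient over each adjacent pair:
  15–194 m: Δρ/Δz = 1.891/179 = 0.011 kg m⁻⁴
  194–199 m: Δρ/Δz = 0.089/5 = 0.018 kg m⁻⁴
  199–211 m: Δρ/Δz = 0.394/12 = 0.033 kg m⁻⁴
  211–226 m: Δρ/Δz = 0.081/15 = 5.4 × 10⁻³ kg m⁻⁴
The largest gradient is in the 199–211 m interval — the pycnocline.

199–211 m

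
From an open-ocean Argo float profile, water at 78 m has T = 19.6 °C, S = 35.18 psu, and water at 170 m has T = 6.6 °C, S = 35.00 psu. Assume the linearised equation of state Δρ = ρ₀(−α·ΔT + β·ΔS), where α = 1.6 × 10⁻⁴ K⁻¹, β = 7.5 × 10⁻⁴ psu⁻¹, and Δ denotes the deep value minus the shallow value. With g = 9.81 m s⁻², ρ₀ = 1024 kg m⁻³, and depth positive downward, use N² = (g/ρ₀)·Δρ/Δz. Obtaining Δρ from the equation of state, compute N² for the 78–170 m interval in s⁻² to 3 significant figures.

2.07 × 10⁻⁴ s⁻²

ΔT = -13.0 K, ΔS = -0.18 psu (deep − shallow).
Δρ/ρ₀ = −αΔT + βΔS = 2.08 × 10⁻³ − 1.35 × 10⁻⁴ = 1.945 × 10⁻³, so Δρ ≈ 1.992 kg m⁻³.
N² = (g/ρ₀)·Δρ/Δz = g·(Δρ/ρ₀)/Δz = 9.81 × 1.945 × 10⁻³ / 92 = 2.0740 × 10⁻⁴ s⁻² ≈ 2.07 × 10⁻⁴ s⁻².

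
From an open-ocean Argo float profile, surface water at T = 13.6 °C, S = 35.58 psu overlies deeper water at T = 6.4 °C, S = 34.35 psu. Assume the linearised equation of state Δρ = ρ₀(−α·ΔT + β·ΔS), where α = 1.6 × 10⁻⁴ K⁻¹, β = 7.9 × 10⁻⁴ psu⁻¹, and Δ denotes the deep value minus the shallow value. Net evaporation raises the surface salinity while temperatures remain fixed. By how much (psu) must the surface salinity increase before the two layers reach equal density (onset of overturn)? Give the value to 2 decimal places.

0.23 psu

Neutral buoyancy requires −α(T_deep − T_surf) + β(S_deep − S_surf′) = 0.
S_surf′ = S_deep − (α/β)·ΔT = 34.35 − (1.6 × 10⁻⁴/7.9 × 10⁻⁴)·(-7.2) = 35.8082 psu.
Increase required: 35.8082 − 35.58 = 0.2282 psu.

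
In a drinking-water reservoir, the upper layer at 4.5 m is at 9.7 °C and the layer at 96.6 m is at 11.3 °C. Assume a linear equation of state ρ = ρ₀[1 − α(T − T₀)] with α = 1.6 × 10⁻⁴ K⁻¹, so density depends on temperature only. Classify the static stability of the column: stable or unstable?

ΔT = 11.3 − 9.7 = +1.6 K, so Δρ/ρ₀ = −αΔT = -2.56 × 10⁻⁴.
Δρ/ρ₀ < 0, so Δρ < 0: deeper water is lighter → statically unstable; the column would overturn.

unstable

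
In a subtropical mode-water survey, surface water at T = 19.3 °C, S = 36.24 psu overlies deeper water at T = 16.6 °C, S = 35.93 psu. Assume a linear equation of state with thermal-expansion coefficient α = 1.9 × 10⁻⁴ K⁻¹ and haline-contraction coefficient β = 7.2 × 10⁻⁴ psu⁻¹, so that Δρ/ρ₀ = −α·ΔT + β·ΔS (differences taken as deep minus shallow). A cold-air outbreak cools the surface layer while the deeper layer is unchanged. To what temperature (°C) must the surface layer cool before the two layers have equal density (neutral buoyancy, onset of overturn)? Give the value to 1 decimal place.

17.8 °C

Neutral buoyancy requires Δρ = 0, i.e. −α(T_deep − T_surf′) + β(S_deep − S_surf) = 0.
T_surf′ = T_deep − (β/α)·ΔS = 16.6 − (7.2 × 10⁻⁴/1.9 × 10⁻⁴)·(-0.31) = 17.775 °C.
Cooling required: 19.3 − (17.775) = 1.525 °C.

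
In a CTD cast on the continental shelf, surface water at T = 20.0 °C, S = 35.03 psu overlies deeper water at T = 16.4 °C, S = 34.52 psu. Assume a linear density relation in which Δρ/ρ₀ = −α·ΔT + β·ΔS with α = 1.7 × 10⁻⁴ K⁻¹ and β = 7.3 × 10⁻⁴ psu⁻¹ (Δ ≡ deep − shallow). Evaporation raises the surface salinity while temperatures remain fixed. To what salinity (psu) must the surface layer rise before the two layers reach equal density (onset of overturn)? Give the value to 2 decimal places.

Neutral buoyancy requires −α(T_deep − T_surf) + β(S_deep − S_surf′) = 0.
S_surf′ = S_deep − (α/β)·ΔT = 34.52 − (1.7 × 10⁻⁴/7.3 × 10⁻⁴)·(-3.6) = 35.3584 psu.
Increase required: 35.3584 − 35.03 = 0.3284 psu.

35.36 psu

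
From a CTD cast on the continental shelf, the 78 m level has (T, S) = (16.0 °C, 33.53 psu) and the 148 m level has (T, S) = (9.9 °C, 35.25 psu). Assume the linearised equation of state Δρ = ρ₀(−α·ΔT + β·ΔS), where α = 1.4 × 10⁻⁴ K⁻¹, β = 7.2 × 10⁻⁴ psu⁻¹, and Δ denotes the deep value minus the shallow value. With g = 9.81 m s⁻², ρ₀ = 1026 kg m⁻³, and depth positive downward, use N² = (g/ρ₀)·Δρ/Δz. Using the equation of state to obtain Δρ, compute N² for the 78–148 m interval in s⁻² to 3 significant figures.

ΔT = -6.1 K, ΔS = +1.72 psu (deep − shallow).
Δρ/ρ₀ = −αΔT + βΔS = 8.54 × 10⁻⁴ + 1.2384 × 10⁻³ = 2.0924 × 10⁻³, so Δρ ≈ 2.147 kg m⁻³.
N² = (g/ρ₀)·Δρ/Δz = g·(Δρ/ρ₀)/Δz = 9.81 × 2.0924 × 10⁻³ / 70 = 2.9323 × 10⁻⁴ s⁻² ≈ 2.93 × 10⁻⁴ s⁻².

2.93 × 10⁻⁴ s⁻²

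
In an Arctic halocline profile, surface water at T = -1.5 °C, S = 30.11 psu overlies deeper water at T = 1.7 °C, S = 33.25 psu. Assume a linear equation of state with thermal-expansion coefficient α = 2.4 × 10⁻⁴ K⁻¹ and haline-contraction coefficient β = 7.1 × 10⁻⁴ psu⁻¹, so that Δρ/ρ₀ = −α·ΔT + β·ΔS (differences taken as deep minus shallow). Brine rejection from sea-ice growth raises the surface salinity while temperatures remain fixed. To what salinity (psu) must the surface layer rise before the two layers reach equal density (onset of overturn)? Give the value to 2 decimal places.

Neutral buoyancy requires −α(T_deep − T_surf) + β(S_deep − S_surf′) = 0.
S_surf′ = S_deep − (α/β)·ΔT = 33.25 − (2.4 × 10⁻⁴/7.1 × 10⁻⁴)·(+3.2) = 32.1683 psu.
Increase required: 32.1683 − 30.11 = 2.0583 psu.

32.17 psu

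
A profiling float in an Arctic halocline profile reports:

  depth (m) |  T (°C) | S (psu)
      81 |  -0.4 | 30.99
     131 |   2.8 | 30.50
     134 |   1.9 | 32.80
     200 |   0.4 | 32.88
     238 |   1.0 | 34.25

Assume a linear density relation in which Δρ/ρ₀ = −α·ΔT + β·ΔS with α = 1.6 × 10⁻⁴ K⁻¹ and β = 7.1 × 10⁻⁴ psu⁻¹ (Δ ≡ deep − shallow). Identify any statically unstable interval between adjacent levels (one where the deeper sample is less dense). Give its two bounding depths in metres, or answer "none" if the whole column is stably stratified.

81–131 m

Evaluate Δρ/ρ₀ = −αΔT + βΔS across each adjacent pair:
  81–131 m: −αΔT+βΔS = −(1.6 × 10⁻⁴)(+3.2)+(7.1 × 10⁻⁴)(-0.49) = -8.6 × 10⁻⁴ → UNSTABLE
  131–134 m: −αΔT+βΔS = −(1.6 × 10⁻⁴)(-0.9)+(7.1 × 10⁻⁴)(+2.30) = 1.8 × 10⁻³ → stable
  134–200 m: −αΔT+βΔS = −(1.6 × 10⁻⁴)(-1.5)+(7.1 × 10⁻⁴)(+0.08) = 3.0 × 10⁻⁴ → stable
  200–238 m: −αΔT+βΔS = −(1.6 × 10⁻⁴)(+0.6)+(7.1 × 10⁻⁴)(+1.37) = 8.8 × 10⁻⁴ → stable
The 81–131 m interval has Δρ < 0: lighter water underlies denser water.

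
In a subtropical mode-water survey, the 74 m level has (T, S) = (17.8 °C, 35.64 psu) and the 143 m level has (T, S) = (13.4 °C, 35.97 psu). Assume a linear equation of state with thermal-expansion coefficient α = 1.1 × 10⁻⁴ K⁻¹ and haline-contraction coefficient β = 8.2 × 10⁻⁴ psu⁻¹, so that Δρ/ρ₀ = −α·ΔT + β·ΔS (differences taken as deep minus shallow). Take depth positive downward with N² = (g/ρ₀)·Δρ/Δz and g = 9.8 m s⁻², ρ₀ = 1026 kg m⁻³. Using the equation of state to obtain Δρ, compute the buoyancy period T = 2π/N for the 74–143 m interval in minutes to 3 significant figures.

10.1 min

ΔT = -4.4 K, ΔS = +0.33 psu (deep − shallow).
Δρ/ρ₀ = −αΔT + βΔS = 4.84 × 10⁻⁴ + 2.706 × 10⁻⁴ = 7.546 × 10⁻⁴, so Δρ ≈ 0.7742 kg m⁻³.
N² = (g/ρ₀)·Δρ/Δz = g·(Δρ/ρ₀)/Δz = 9.8 × 7.546 × 10⁻⁴ / 69 = 1.0718 × 10⁻⁴ s⁻².
N = √(1.0718 × 10⁻⁴) = 0.010353 rad s⁻¹ → T = 2π/N = 606.90 s = 10.115 min ≈ 10.1 min.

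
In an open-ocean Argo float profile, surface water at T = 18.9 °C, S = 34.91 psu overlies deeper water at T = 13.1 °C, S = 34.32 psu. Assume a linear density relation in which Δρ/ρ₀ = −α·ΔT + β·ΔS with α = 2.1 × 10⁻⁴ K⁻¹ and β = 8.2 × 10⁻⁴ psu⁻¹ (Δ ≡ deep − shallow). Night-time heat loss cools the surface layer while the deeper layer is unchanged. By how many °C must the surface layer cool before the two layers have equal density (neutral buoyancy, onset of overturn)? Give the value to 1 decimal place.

Neutral buoyancy requires Δρ = 0, i.e. −α(T_deep − T_surf′) + β(S_deep − S_surf) = 0.
T_surf′ = T_deep − (β/α)·ΔS = 13.1 − (8.2 × 10⁻⁴/2.1 × 10⁻⁴)·(-0.59) = 15.404 °C.
Cooling required: 18.9 − (15.404) = 3.496 °C.

3.5 °C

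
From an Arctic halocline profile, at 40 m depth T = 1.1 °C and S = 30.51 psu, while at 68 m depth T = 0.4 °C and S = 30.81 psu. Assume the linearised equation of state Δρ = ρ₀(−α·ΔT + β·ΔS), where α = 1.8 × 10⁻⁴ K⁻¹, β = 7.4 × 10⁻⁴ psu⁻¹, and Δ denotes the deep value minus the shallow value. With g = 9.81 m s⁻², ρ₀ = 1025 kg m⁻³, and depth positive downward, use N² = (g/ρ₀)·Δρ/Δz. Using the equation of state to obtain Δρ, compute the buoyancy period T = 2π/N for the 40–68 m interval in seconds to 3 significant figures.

569 s

ΔT = -0.7 K, ΔS = +0.30 psu (deep − shallow).
Δρ/ρ₀ = −αΔT + βΔS = 1.26 × 10⁻⁴ + 2.22 × 10⁻⁴ = 3.48 × 10⁻⁴, so Δρ ≈ 0.3567 kg m⁻³.
N² = (g/ρ₀)·Δρ/Δz = g·(Δρ/ρ₀)/Δz = 9.81 × 3.48 × 10⁻⁴ / 28 = 1.2192 × 10⁻⁴ s⁻².
N = √(1.2192 × 10⁻⁴) = 0.011042 rad s⁻¹ → T = 2π/N = 569.03 s ≈ 569 s.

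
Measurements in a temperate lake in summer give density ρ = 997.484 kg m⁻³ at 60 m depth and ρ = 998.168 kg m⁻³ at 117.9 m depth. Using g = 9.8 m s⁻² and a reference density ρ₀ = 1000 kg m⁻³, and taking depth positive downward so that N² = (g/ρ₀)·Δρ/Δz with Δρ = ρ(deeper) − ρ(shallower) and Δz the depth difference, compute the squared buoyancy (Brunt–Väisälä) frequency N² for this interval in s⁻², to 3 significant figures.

Δρ = 998.168 − 997.484 = 0.684 kg m⁻³ over Δz = 117.9 − 60 = 57.9 m.
N² = (9.8/1000) × (0.684/57.9) = 1.1577 × 10⁻⁴ s⁻² ≈ 1.16 × 10⁻⁴ s⁻².

1.16 × 10⁻⁴ s⁻²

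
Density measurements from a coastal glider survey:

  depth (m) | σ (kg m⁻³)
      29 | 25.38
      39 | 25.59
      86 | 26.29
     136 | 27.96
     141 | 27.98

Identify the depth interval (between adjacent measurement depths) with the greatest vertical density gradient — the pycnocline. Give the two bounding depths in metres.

86–136 m

Compute the density gradient over each adjacent pair:
  29–39 m: Δρ/Δz = 0.21/10 = 0.021 kg m⁻⁴
  39–86 m: Δρ/Δz = 0.70/47 = 0.015 kg m⁻⁴
  86–136 m: Δρ/Δz = 1.67/50 = 0.033 kg m⁻⁴
  136–141 m: Δρ/Δz = 0.02/5 = 4.0 × 10⁻³ kg m⁻⁴
The largest gradient is in the 86–136 m interval — the pycnocline.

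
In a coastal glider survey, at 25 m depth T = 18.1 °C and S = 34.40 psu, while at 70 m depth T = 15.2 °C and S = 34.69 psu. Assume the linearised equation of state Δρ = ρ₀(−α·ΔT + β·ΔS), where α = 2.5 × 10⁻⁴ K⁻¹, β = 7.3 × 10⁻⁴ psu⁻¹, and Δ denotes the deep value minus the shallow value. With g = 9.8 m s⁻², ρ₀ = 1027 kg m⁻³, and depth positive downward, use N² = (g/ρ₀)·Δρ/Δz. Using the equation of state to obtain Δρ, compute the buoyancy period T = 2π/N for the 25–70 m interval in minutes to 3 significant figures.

ΔT = -2.9 K, ΔS = +0.29 psu (deep − shallow).
Δρ/ρ₀ = −αΔT + βΔS = 7.25 × 10⁻⁴ + 2.117 × 10⁻⁴ = 9.367 × 10⁻⁴, so Δρ ≈ 0.9620 kg m⁻³.
N² = (g/ρ₀)·Δρ/Δz = g·(Δρ/ρ₀)/Δz = 9.8 × 9.367 × 10⁻⁴ / 45 = 2.0399 × 10⁻⁴ s⁻².
N = √(2.0399 × 10⁻⁴) = 0.014283 rad s⁻¹ → T = 2π/N = 439.91 s = 7.3318 min ≈ 7.33 min.

7.33 min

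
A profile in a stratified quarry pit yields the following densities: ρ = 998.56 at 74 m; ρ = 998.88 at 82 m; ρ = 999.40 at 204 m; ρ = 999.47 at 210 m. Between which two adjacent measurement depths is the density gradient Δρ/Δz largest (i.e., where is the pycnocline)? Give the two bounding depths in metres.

74–82 m

Compute the density gradient over each adjacent pair:
  74–82 m: Δρ/Δz = 0.32/8 = 0.040 kg m⁻⁴
  82–204 m: Δρ/Δz = 0.52/122 = 4.3 × 10⁻³ kg m⁻⁴
  204–210 m: Δρ/Δz = 0.07/6 = 0.012 kg m⁻⁴
The largest gradient is in the 74–82 m interval — the pycnocline.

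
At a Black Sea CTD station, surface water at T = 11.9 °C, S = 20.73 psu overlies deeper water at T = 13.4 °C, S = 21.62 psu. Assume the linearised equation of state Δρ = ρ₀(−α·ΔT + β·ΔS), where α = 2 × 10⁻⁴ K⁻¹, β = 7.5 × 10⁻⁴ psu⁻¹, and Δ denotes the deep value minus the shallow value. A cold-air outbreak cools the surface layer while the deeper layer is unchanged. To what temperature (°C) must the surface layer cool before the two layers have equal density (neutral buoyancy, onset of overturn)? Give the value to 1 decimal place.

10.1 °C

Neutral buoyancy requires Δρ = 0, i.e. −α(T_deep − T_surf′) + β(S_deep − S_surf) = 0.
T_surf′ = T_deep − (β/α)·ΔS = 13.4 − (7.5 × 10⁻⁴/2 × 10⁻⁴)·(+0.89) = 10.062 °C.
Cooling required: 11.9 − (10.062) = 1.838 °C.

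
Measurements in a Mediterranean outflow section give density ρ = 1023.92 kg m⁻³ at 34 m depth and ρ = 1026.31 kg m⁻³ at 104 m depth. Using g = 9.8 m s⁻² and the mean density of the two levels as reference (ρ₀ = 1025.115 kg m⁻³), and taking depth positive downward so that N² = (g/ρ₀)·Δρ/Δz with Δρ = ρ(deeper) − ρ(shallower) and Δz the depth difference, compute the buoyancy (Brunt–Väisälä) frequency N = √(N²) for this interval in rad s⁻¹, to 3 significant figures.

Δρ = 1026.31 − 1023.92 = 2.39 kg m⁻³ over Δz = 104 − 34 = 70 m.
N² = (9.8/1025.115) × (2.39/70) = 3.2640 × 10⁻⁴ s⁻².
N = √(3.2640 × 10⁻⁴) = 0.018067 rad s⁻¹ ≈ 0.0181 rad s⁻¹.

0.0181 rad s⁻¹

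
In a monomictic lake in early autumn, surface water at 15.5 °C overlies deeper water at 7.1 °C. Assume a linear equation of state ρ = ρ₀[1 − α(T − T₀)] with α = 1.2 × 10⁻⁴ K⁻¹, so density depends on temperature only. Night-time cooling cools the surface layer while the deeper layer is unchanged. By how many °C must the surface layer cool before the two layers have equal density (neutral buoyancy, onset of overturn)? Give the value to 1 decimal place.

8.4 °C

With temperature the only control, equal density requires T_surf′ = T_deep.
T_surf′ = 7.1 °C.
Cooling required: 15.5 − 7.1 = 8.4 °C.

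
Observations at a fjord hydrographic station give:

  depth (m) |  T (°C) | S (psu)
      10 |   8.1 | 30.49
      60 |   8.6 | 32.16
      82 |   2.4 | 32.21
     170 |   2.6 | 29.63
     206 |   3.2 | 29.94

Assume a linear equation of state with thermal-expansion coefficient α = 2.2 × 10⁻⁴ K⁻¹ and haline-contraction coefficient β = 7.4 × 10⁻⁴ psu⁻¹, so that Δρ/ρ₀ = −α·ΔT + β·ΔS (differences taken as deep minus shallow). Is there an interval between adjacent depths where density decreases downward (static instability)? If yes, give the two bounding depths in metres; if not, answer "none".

Evaluate Δρ/ρ₀ = −αΔT + βΔS across each adjacent pair:
  10–60 m: −αΔT+βΔS = −(2.2 × 10⁻⁴)(+0.5)+(7.4 × 10⁻⁴)(+1.67) = 1.1 × 10⁻³ → stable
  60–82 m: −αΔT+βΔS = −(2.2 × 10⁻⁴)(-6.2)+(7.4 × 10⁻⁴)(+0.05) = 1.4 × 10⁻³ → stable
  82–170 m: −αΔT+βΔS = −(2.2 × 10⁻⁴)(+0.2)+(7.4 × 10⁻⁴)(-2.58) = -2.0 × 10⁻³ → UNSTABLE
  170–206 m: −αΔT+βΔS = −(2.2 × 10⁻⁴)(+0.6)+(7.4 × 10⁻⁴)(+0.31) = 9.7 × 10⁻⁵ → stable
The 82–170 m interval has Δρ < 0: lighter water underlies denser water.

82–170 m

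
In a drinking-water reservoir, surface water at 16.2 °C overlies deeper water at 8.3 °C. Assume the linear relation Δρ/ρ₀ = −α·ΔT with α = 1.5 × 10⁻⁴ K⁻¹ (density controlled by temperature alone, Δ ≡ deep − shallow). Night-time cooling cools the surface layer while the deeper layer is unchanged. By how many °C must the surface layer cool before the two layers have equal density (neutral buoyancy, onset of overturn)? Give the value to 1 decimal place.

7.9 °C

With temperature the only control, equal density requires T_surf′ = T_deep.
T_surf′ = 8.3 °C.
Cooling required: 16.2 − 8.3 = 7.9 °C.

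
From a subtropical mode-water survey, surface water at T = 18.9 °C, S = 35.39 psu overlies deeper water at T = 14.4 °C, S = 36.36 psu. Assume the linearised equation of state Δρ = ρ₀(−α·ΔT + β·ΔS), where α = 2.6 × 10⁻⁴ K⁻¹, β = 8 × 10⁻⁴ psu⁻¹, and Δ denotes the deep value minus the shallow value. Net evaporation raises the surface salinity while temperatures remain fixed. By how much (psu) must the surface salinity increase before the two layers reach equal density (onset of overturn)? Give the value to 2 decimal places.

Neutral buoyancy requires −α(T_deep − T_surf) + β(S_deep − S_surf′) = 0.
S_surf′ = S_deep − (α/β)·ΔT = 36.36 − (2.6 × 10⁻⁴/8 × 10⁻⁴)·(-4.5) = 37.8225 psu.
Increase required: 37.8225 − 35.39 = 2.4325 psu.

2.43 psu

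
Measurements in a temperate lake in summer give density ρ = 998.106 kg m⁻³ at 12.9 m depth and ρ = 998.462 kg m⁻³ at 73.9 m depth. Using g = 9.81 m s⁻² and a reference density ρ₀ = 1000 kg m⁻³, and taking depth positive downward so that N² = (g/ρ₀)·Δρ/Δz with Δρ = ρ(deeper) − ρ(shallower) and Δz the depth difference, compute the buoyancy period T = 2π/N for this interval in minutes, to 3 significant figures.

Δρ = 998.462 − 998.106 = 0.356 kg m⁻³ over Δz = 73.9 − 12.9 = 61 m.
N² = (9.81/1000) × (0.356/61) = 5.7252 × 10⁻⁵ s⁻².
N = √(5.7252 × 10⁻⁵) = 7.5665 × 10⁻³ rad s⁻¹, so T = 2π/N = 830.40 s = 13.840 min ≈ 13.8 min.

13.8 min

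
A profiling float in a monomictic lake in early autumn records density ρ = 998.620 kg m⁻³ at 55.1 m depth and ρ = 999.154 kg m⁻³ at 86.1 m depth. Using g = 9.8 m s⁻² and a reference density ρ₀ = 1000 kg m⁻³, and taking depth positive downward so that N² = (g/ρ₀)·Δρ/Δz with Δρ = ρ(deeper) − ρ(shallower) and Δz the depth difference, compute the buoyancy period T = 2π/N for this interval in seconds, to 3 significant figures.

Δρ = 999.154 − 998.620 = 0.534 kg m⁻³ over Δz = 86.1 − 55.1 = 31 m.
N² = (9.8/1000) × (0.534/31) = 1.6881 × 10⁻⁴ s⁻².
N = √(1.6881 × 10⁻⁴) = 0.012993 rad s⁻¹, so T = 2π/N = 483.58 s ≈ 484 s.

484 s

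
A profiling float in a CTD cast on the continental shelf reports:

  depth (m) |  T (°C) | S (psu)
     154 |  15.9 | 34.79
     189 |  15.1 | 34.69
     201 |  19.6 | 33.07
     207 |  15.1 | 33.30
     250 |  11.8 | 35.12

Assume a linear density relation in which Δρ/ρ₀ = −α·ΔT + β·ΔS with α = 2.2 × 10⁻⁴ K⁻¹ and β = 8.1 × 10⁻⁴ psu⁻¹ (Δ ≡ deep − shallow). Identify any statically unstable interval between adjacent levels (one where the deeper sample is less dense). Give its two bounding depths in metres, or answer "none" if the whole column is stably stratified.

189–201 m

Evaluate Δρ/ρ₀ = −αΔT + βΔS across each adjacent pair:
  154–189 m: −αΔT+βΔS = −(2.2 × 10⁻⁴)(-0.8)+(8.1 × 10⁻⁴)(-0.10) = 9.5 × 10⁻⁵ → stable
  189–201 m: −αΔT+βΔS = −(2.2 × 10⁻⁴)(+4.5)+(8.1 × 10⁻⁴)(-1.62) = -2.3 × 10⁻³ → UNSTABLE
  201–207 m: −αΔT+βΔS = −(2.2 × 10⁻⁴)(-4.5)+(8.1 × 10⁻⁴)(+0.23) = 1.2 × 10⁻³ → stable
  207–250 m: −αΔT+βΔS = −(2.2 × 10⁻⁴)(-3.3)+(8.1 × 10⁻⁴)(+1.82) = 2.2 × 10⁻³ → stable
The 189–201 m interval has Δρ < 0: lighter water underlies denser water.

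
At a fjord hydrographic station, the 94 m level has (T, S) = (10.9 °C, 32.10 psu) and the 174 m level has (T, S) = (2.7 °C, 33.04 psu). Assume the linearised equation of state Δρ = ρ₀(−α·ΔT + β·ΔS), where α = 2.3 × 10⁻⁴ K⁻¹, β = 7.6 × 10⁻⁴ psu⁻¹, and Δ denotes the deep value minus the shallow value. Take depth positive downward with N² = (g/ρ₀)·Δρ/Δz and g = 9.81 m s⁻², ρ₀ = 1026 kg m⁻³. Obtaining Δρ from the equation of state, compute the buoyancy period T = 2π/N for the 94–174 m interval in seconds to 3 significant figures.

352 s

ΔT = -8.2 K, ΔS = +0.94 psu (deep − shallow).
Δρ/ρ₀ = −αΔT + βΔS = 1.886 × 10⁻³ + 7.144 × 10⁻⁴ = 2.6004 × 10⁻³, so Δρ ≈ 2.668 kg m⁻³.
N² = (g/ρ₀)·Δρ/Δz = g·(Δρ/ρ₀)/Δz = 9.81 × 2.6004 × 10⁻³ / 80 = 3.1887 × 10⁻⁴ s⁻².
N = √(3.1887 × 10⁻⁴) = 0.017857 rad s⁻¹ → T = 2π/N = 351.86 s ≈ 352 s.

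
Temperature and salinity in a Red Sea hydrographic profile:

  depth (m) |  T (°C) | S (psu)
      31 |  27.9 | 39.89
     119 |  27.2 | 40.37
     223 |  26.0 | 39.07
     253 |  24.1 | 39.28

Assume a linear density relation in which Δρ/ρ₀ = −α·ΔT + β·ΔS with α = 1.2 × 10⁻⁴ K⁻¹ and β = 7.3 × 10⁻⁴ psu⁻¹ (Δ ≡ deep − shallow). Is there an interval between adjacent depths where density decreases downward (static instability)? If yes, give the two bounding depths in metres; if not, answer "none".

119–223 m

Evaluate Δρ/ρ₀ = −αΔT + βΔS across each adjacent pair:
  31–119 m: −αΔT+βΔS = −(1.2 × 10⁻⁴)(-0.7)+(7.3 × 10⁻⁴)(+0.48) = 4.3 × 10⁻⁴ → stable
  119–223 m: −αΔT+βΔS = −(1.2 × 10⁻⁴)(-1.2)+(7.3 × 10⁻⁴)(-1.30) = -8.0 × 10⁻⁴ → UNSTABLE
  223–253 m: −αΔT+βΔS = −(1.2 × 10⁻⁴)(-1.9)+(7.3 × 10⁻⁴)(+0.21) = 3.8 × 10⁻⁴ → stable
The 119–223 m interval has Δρ < 0: lighter water underlies denser water.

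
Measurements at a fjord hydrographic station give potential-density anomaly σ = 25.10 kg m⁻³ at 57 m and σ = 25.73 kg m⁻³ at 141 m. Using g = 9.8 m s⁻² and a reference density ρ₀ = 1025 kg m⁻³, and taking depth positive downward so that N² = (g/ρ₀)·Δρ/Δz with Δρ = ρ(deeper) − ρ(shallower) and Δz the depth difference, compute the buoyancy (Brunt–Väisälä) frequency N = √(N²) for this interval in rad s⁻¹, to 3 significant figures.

Δρ = 1025.73 − 1025.10 = 0.63 kg m⁻³ over Δz = 141 − 57 = 84 m.
N² = (9.8/1025) × (0.63/84) = 7.1707 × 10⁻⁵ s⁻².
N = √(7.1707 × 10⁻⁵) = 8.4680 × 10⁻³ rad s⁻¹ ≈ 8.47 × 10⁻³ rad s⁻¹.

8.47 × 10⁻³ rad s⁻¹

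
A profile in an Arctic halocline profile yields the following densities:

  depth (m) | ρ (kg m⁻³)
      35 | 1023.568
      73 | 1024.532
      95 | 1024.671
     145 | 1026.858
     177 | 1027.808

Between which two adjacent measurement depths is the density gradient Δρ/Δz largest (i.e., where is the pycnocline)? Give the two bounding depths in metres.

Compute the density gradient over each adjacent pair:
  35–73 m: Δρ/Δz = 0.964/38 = 0.025 kg m⁻⁴
  73–95 m: Δρ/Δz = 0.139/22 = 6.3 × 10⁻³ kg m⁻⁴
  95–145 m: Δρ/Δz = 2.187/50 = 0.044 kg m⁻⁴
  145–177 m: Δρ/Δz = 0.950/32 = 0.030 kg m⁻⁴
The largest gradient is in the 95–145 m interval — the pycnocline.

95–145 m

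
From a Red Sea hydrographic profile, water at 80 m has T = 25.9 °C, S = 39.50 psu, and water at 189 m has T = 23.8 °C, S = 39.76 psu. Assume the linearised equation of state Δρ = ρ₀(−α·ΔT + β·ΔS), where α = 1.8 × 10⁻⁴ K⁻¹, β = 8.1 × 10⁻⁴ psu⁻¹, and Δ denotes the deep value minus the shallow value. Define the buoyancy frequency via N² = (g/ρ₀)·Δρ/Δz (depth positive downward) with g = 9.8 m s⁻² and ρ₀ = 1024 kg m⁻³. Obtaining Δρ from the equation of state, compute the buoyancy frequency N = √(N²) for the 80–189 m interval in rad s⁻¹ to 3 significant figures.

ΔT = -2.1 K, ΔS = +0.26 psu (deep − shallow).
Δρ/ρ₀ = −αΔT + βΔS = 3.78 × 10⁻⁴ + 2.106 × 10⁻⁴ = 5.886 × 10⁻⁴, so Δρ ≈ 0.6027 kg m⁻³.
N² = (g/ρ₀)·Δρ/Δz = g·(Δρ/ρ₀)/Δz = 9.8 × 5.886 × 10⁻⁴ / 109 = 5.2920 × 10⁻⁵ s⁻².
N = √(5.2920 × 10⁻⁵) = 7.2746 × 10⁻³ rad s⁻¹ ≈ 7.27 × 10⁻³ rad s⁻¹.

7.27 × 10⁻³ rad s⁻¹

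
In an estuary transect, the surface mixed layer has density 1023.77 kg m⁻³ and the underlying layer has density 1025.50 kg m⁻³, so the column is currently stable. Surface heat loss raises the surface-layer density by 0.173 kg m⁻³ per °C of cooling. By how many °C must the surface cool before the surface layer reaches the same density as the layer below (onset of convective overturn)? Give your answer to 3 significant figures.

10.0 °C

Density deficit of the surface layer: 1025.50 − 1023.77 = 1.73 kg m⁻³.
Required change = 1.73 / 0.173 = 10.0 °C.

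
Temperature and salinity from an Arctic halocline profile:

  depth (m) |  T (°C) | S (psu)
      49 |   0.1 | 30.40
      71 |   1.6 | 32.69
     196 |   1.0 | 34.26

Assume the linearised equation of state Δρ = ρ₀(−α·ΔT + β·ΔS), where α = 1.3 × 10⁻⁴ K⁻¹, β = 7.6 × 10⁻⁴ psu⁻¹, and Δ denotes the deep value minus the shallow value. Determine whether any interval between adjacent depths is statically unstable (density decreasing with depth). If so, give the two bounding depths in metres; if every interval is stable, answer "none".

none

Evaluate Δρ/ρ₀ = −αΔT + βΔS across each adjacent pair:
  49–71 m: −αΔT+βΔS = −(1.3 × 10⁻⁴)(+1.5)+(7.6 × 10⁻⁴)(+2.29) = 1.5 × 10⁻³ → stable
  71–196 m: −αΔT+βΔS = −(1.3 × 10⁻⁴)(-0.6)+(7.6 × 10⁻⁴)(+1.57) = 1.3 × 10⁻³ → stable
Every interval has Δρ > 0: the column is stably stratified throughout.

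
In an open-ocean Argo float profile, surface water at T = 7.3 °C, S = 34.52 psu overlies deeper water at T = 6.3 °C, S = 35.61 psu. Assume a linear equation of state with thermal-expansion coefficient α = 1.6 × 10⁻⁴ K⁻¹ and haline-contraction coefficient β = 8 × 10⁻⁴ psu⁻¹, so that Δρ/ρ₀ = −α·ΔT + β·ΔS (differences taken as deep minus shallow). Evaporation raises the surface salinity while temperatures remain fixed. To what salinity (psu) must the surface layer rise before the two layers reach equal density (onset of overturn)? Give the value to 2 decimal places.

Neutral buoyancy requires −α(T_deep − T_surf) + β(S_deep − S_surf′) = 0.
S_surf′ = S_deep − (α/β)·ΔT = 35.61 − (1.6 × 10⁻⁴/8 × 10⁻⁴)·(-1.0) = 35.8100 psu.
Increase required: 35.8100 − 34.52 = 1.2900 psu.

35.81 psu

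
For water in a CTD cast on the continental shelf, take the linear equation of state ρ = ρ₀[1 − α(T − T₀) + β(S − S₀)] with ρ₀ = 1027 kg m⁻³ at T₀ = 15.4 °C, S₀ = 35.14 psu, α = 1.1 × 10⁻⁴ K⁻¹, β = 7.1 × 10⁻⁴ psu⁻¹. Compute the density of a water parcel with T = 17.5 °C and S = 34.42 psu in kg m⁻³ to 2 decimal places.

1026.24 kg m⁻³

T − T₀ = +2.1 K, S − S₀ = -0.72 psu.
Bracket = 1 − α·(+2.1) + β·(-0.72) = 1 + (-7.422 × 10⁻⁴) = 0.9992578.
ρ = 1027 × 0.9992578 = 1026.24 kg m⁻³.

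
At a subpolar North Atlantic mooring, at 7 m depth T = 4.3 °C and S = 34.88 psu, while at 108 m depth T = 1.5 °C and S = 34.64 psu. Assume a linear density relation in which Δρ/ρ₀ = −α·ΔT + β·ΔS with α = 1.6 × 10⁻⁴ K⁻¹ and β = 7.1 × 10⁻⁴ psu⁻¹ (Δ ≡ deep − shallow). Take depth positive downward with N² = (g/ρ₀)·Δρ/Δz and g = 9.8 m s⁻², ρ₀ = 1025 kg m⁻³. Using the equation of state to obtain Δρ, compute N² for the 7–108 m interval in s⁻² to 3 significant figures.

ΔT = -2.8 K, ΔS = -0.24 psu (deep − shallow).
Δρ/ρ₀ = −αΔT + βΔS = 4.48 × 10⁻⁴ − 1.704 × 10⁻⁴ = 2.776 × 10⁻⁴, so Δρ ≈ 0.2845 kg m⁻³.
N² = (g/ρ₀)·Δρ/Δz = g·(Δρ/ρ₀)/Δz = 9.8 × 2.776 × 10⁻⁴ / 101 = 2.6935 × 10⁻⁵ s⁻² ≈ 2.69 × 10⁻⁵ s⁻².

2.69 × 10⁻⁵ s⁻²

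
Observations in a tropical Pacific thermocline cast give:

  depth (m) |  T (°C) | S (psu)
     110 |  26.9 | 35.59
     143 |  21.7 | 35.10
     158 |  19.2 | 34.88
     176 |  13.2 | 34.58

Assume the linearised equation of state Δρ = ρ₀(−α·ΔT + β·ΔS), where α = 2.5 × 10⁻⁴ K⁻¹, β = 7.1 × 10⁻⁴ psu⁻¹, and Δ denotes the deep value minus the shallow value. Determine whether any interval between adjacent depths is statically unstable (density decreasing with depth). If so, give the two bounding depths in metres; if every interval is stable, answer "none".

Evaluate Δρ/ρ₀ = −αΔT + βΔS across each adjacent pair:
  110–143 m: −αΔT+βΔS = −(2.5 × 10⁻⁴)(-5.2)+(7.1 × 10⁻⁴)(-0.49) = 9.5 × 10⁻⁴ → stable
  143–158 m: −αΔT+βΔS = −(2.5 × 10⁻⁴)(-2.5)+(7.1 × 10⁻⁴)(-0.22) = 4.7 × 10⁻⁴ → stable
  158–176 m: −αΔT+βΔS = −(2.5 × 10⁻⁴)(-6.0)+(7.1 × 10⁻⁴)(-0.30) = 1.3 × 10⁻³ → stable
Every interval has Δρ > 0: the column is stably stratified throughout.

none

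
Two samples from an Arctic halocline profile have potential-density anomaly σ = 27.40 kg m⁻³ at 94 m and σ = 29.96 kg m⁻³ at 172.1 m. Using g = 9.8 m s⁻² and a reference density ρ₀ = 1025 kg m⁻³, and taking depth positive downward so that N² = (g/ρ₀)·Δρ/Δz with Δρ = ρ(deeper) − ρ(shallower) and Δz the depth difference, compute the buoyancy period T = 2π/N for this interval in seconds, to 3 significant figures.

Δρ = 1029.96 − 1027.40 = 2.56 kg m⁻³ over Δz = 172.1 − 94 = 78.1 m.
N² = (9.8/1025) × (2.56/78.1) = 3.1339 × 10⁻⁴ s⁻².
N = √(3.1339 × 10⁻⁴) = 0.017703 rad s⁻¹, so T = 2π/N = 354.92 s ≈ 355 s.

355 s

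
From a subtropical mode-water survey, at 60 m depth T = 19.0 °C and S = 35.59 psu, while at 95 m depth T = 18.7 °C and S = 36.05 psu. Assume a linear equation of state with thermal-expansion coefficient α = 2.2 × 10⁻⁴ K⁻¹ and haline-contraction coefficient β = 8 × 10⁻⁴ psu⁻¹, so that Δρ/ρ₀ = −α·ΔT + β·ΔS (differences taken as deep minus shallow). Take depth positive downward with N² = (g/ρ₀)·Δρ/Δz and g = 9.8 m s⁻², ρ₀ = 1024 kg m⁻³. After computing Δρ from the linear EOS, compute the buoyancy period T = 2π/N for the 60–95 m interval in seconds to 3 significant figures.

570 s

ΔT = -0.3 K, ΔS = +0.46 psu (deep − shallow).
Δρ/ρ₀ = −αΔT + βΔS = 6.60 × 10⁻⁵ + 3.68 × 10⁻⁴ = 4.34 × 10⁻⁴, so Δρ ≈ 0.4444 kg m⁻³.
N² = (g/ρ₀)·Δρ/Δz = g·(Δρ/ρ₀)/Δz = 9.8 × 4.34 × 10⁻⁴ / 35 = 1.2152 × 10⁻⁴ s⁻².
N = √(1.2152 × 10⁻⁴) = 0.011024 rad s⁻¹ → T = 2π/N = 569.96 s ≈ 570 s.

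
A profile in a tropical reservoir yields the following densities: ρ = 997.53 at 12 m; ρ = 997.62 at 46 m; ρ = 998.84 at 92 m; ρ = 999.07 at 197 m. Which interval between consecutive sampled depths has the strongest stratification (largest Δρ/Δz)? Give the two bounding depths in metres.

46–92 m

Compute the density gradient over each adjacent pair:
  12–46 m: Δρ/Δz = 0.09/34 = 2.6 × 10⁻³ kg m⁻⁴
  46–92 m: Δρ/Δz = 1.22/46 = 0.027 kg m⁻⁴
  92–197 m: Δρ/Δz = 0.23/105 = 2.2 × 10⁻³ kg m⁻⁴
The largest gradient is in the 46–92 m interval — the pycnocline.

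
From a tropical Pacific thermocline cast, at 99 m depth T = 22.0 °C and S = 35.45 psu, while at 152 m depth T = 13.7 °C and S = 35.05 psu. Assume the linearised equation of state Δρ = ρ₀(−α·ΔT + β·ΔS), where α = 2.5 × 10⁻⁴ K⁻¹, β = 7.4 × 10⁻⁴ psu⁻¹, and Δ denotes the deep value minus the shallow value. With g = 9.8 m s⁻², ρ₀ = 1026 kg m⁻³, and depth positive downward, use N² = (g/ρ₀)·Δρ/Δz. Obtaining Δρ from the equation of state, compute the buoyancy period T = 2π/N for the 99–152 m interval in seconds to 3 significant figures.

ΔT = -8.3 K, ΔS = -0.40 psu (deep − shallow).
Δρ/ρ₀ = −αΔT + βΔS = 2.075 × 10⁻³ − 2.96 × 10⁻⁴ = 1.779 × 10⁻³, so Δρ ≈ 1.825 kg m⁻³.
N² = (g/ρ₀)·Δρ/Δz = g·(Δρ/ρ₀)/Δz = 9.8 × 1.779 × 10⁻³ / 53 = 3.2895 × 10⁻⁴ s⁻².
N = √(3.2895 × 10⁻⁴) = 0.018137 rad s⁻¹ → T = 2π/N = 346.43 s ≈ 346 s.

346 s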